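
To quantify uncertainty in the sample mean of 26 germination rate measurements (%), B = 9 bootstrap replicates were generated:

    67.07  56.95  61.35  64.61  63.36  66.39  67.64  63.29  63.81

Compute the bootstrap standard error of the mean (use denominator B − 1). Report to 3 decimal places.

Bootstrap SE is the standard deviation of the 9 replicate means.
Mean of replicates: (67.07 + 56.95 + 61.35 + 64.61 + 63.36 + 66.39 + 67.64 + 63.29 + 63.81) / 9 = 574.4700 / 9 = 63.8300
Sum of squared deviations: (+3.2400)² + (−6.8800)² + (−2.4800)² + (+0.7800)² + (−0.4700)² + (+2.5600)² + (+3.8100)² + (−0.5400)² + (−0.0200)² = 86.1734
Variance = 86.1734 / 8 = 10.7717
SE* = √10.7717

SE* = 3.282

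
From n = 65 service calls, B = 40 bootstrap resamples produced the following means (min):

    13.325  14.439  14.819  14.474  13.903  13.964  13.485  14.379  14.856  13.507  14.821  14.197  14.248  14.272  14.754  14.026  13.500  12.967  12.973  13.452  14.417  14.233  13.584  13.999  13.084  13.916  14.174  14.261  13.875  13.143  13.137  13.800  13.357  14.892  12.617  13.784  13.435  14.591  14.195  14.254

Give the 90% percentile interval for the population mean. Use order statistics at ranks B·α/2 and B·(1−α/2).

(12.967, 14.821)

Sorted replicates: 12.617, 12.967, 12.973, 13.084, 13.137, 13.143, 13.325, 13.357, 13.435, 13.452, 13.485, 13.500, 13.507, 13.584, 13.784, 13.800, 13.875, 13.903, 13.916, 13.964, 13.999, 14.026, 14.174, 14.195, 14.197, 14.233, 14.248, 14.254, 14.261, 14.272, 14.379, 14.417, 14.439, 14.474, 14.591, 14.754, 14.819, 14.821, 14.856, 14.892
α = 0.10; lower rank = 40 × 0.050 = 2; upper rank = 40 × 0.950 = 38.
The 2nd smallest replicate is 12.967; the 38th is 14.821.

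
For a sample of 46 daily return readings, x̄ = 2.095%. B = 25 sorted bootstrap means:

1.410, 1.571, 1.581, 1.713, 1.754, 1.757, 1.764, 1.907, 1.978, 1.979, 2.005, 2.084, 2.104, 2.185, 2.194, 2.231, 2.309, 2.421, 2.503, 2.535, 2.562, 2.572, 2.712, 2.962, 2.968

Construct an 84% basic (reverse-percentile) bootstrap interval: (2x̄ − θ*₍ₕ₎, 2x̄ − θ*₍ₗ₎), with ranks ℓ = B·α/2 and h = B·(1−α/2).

Percentile endpoints at ranks 2 and 23: θ*₍2₎ = 1.571, θ*₍23₎ = 2.712.
Basic interval reflects these around x̄:
  lower = 2 × 2.095 − 2.712 = 1.478
  upper = 2 × 2.095 − 1.571 = 2.619

(1.478, 2.619)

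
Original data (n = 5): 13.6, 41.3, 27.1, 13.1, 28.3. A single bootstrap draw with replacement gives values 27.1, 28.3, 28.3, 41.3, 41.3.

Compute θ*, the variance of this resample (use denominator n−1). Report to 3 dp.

θ* = 54.108

Mean = 33.2600; sum of squared deviations = 216.4320
s² = 216.4320 / 4 = 54.1080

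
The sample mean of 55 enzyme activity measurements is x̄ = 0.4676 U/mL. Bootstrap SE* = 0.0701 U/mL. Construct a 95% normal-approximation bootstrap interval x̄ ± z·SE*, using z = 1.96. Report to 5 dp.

Margin = 1.96 × 0.0701 = 0.137396
Interval: 0.4676 ± 0.137396

(0.33020, 0.60500)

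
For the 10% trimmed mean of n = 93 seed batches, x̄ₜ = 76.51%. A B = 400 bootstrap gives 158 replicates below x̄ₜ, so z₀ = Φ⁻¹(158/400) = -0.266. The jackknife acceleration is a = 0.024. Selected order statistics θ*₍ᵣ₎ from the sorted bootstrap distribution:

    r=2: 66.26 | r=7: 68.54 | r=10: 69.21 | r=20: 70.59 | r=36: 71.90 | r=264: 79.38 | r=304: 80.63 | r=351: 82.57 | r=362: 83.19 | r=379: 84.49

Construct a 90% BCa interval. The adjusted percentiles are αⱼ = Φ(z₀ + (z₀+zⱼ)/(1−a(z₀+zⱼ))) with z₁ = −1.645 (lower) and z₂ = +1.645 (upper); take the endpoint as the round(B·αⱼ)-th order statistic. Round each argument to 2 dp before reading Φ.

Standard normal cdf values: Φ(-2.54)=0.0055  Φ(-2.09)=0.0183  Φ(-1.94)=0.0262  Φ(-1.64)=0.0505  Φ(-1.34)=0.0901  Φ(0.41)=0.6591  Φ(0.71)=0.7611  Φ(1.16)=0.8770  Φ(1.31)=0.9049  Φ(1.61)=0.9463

(68.54, 82.57)

Lower: z₀ + z₁ = -0.266 + (-1.645) = -1.911; 1 − a(z₀+z₁) = 1 − (0.024)(-1.911) = 1.0459; argument = -0.266 + (-1.911)/1.0459 = -2.0932 → -2.09.
α₁ = Φ(-2.09) = 0.0183; rank = round(400 × 0.0183) = 7; θ*₍7₎ = 68.54.
Upper: z₀ + z₂ = 1.379; 1 − a(z₀+z₂) = 0.9669; argument = 1.1602 → 1.16; α₂ = 0.8770; rank = 351; θ*₍351₎ = 82.57.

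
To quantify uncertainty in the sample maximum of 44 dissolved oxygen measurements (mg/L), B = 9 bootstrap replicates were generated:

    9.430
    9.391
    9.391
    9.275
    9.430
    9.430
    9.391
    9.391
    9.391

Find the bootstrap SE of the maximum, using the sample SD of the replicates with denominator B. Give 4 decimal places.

Bootstrap SE is the standard deviation of the 9 replicate maximums.
Mean of replicates: (9.430 + 9.391 + 9.391 + 9.275 + 9.430 + 9.430 + 9.391 + 9.391 + 9.391) / 9 = 84.52000 / 9 = 9.39111
Sum of squared deviations: (+0.03889)² + (−0.00011)² + (−0.00011)² + (−0.11611)² + (+0.03889)² + (+0.03889)² + (−0.00011)² + (−0.00011)² + (−0.00011)² = 0.01802
Variance = 0.01802 / 9 = 0.00200
SE* = √0.00200

SE* = 0.0447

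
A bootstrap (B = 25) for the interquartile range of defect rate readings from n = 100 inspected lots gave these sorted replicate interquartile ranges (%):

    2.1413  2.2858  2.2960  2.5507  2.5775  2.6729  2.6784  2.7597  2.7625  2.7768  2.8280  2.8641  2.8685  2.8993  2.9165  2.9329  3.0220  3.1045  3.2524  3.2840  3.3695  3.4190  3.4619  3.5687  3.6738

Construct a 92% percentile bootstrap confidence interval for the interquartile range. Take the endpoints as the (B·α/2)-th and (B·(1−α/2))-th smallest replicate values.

α = 0.08; lower rank = 25 × 0.040 = 1; upper rank = 25 × 0.960 = 24.
The 1st smallest replicate is 2.1413; the 24th is 3.5687.

(2.1413, 3.5687)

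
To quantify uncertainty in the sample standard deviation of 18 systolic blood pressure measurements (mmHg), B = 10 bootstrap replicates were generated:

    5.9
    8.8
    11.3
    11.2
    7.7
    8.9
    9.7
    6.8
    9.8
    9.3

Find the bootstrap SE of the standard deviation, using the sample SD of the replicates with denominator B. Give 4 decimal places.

SE* = 1.6584

Bootstrap SE is the standard deviation of the 10 replicate standard deviations.
Mean of replicates: (5.9 + 8.8 + 11.3 + 11.2 + 7.7 + 8.9 + 9.7 + 6.8 + 9.8 + 9.3) / 10 = 89.40000 / 10 = 8.94000
Sum of squared deviations: (−3.04000)² + (−0.14000)² + (+2.36000)² + (+2.26000)² + (−1.24000)² + (−0.04000)² + (+0.76000)² + (−2.14000)² + (+0.86000)² + (+0.36000)² = 27.50400
Variance = 27.50400 / 10 = 2.75040
SE* = √2.75040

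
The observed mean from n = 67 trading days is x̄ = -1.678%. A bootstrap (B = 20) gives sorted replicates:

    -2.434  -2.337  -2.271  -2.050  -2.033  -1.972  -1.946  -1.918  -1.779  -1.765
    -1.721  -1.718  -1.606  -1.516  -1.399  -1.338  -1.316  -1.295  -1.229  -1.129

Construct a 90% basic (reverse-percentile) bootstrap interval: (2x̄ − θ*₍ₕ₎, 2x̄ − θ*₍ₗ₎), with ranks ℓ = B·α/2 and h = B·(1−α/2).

(-2.127, -0.922)

Percentile endpoints at ranks 1 and 19: θ*₍1₎ = -2.434, θ*₍19₎ = -1.229.
Basic interval reflects these around x̄:
  lower = 2 × -1.678 − -1.229 = -2.127
  upper = 2 × -1.678 − -2.434 = -0.922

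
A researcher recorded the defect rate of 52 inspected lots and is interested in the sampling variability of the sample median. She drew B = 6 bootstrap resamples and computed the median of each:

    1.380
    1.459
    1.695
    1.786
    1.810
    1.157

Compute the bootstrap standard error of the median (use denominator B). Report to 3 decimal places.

SE* = 0.237

Bootstrap SE is the standard deviation of the 6 replicate medians.
Mean of replicates: (1.380 + 1.459 + 1.695 + 1.786 + 1.810 + 1.157) / 6 = 9.2870 / 6 = 1.5478
Sum of squared deviations: (−0.1678)² + (−0.0888)² + (+0.1472)² + (+0.2382)² + (+0.2622)² + (−0.3908)² = 0.3359
Variance = 0.3359 / 6 = 0.0560
SE* = √0.0560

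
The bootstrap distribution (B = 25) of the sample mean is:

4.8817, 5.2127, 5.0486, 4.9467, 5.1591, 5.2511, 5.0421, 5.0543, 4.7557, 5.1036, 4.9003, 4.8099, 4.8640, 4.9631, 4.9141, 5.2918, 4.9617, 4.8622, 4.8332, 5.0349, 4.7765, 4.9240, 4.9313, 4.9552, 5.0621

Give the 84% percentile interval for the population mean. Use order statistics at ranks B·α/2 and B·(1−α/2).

(4.7765, 5.2127)

Sorted replicates: 4.7557, 4.7765, 4.8099, 4.8332, 4.8622, 4.8640, 4.8817, 4.9003, 4.9141, 4.9240, 4.9313, 4.9467, 4.9552, 4.9617, 4.9631, 5.0349, 5.0421, 5.0486, 5.0543, 5.0621, 5.1036, 5.1591, 5.2127, 5.2511, 5.2918
α = 0.16; lower rank = 25 × 0.080 = 2; upper rank = 25 × 0.920 = 23.
The 2nd smallest replicate is 4.7765; the 23rd is 5.2127.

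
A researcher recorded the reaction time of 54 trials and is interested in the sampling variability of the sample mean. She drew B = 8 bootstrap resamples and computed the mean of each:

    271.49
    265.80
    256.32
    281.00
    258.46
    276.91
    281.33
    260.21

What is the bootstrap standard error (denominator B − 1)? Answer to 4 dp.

SE* = 10.1710

Bootstrap SE is the standard deviation of the 8 replicate means.
Mean of replicates: (271.49 + 265.80 + 256.32 + 281.00 + 258.46 + 276.91 + 281.33 + 260.21) / 8 = 2151.52000 / 8 = 268.94000
Sum of squared deviations: (+2.55000)² + (−3.14000)² + (−12.62000)² + (+12.06000)² + (−10.48000)² + (+7.97000)² + (+12.39000)² + (−8.73000)² = 724.14640
Variance = 724.14640 / 7 = 103.44949
SE* = √103.44949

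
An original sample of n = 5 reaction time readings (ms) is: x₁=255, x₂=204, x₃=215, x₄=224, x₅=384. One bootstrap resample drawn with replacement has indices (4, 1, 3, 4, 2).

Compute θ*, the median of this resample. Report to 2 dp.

Resample values: 224, 255, 215, 224, 204.
Sorted: 204, 215, 224, 224, 255
Median = middle value = 224.00

θ* = 224.00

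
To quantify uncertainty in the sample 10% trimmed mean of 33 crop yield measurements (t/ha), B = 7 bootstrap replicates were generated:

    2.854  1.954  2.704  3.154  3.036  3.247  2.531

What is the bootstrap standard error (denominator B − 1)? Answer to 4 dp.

Bootstrap SE is the standard deviation of the 7 replicate 10% trimmed means.
Mean of replicates: (2.854 + 1.954 + 2.704 + 3.154 + 3.036 + 3.247 + 2.531) / 7 = 19.48000 / 7 = 2.78286
Sum of squared deviations: (+0.07114)² + (−0.82886)² + (−0.07886)² + (+0.37114)² + (+0.25314)² + (+0.46414)² + (−0.25186)² = 1.17897
Variance = 1.17897 / 6 = 0.19650
SE* = √0.19650

SE* = 0.4433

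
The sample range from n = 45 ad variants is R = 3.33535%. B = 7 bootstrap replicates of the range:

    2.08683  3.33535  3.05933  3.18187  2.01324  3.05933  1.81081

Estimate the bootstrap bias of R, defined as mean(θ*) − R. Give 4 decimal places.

mean(θ*) = (2.08683 + 3.33535 + 3.05933 + 3.18187 + 2.01324 + 3.05933 + 1.81081) / 7 = 2.64954
bias = 2.64954 − 3.33535

bias = −0.6858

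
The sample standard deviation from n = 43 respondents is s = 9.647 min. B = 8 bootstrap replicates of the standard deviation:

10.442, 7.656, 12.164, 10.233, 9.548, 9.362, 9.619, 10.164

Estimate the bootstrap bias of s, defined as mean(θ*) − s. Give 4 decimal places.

bias = +0.2515

mean(θ*) = (10.442 + 7.656 + 12.164 + 10.233 + 9.548 + 9.362 + 9.619 + 10.164) / 8 = 9.89850
bias = 9.89850 − 9.647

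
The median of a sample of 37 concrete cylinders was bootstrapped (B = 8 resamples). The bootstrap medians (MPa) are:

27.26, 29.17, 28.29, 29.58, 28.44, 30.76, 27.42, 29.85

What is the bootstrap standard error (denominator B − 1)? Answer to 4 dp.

SE* = 1.2153

Bootstrap SE is the standard deviation of the 8 replicate medians.
Mean of replicates: (27.26 + 29.17 + 28.29 + 29.58 + 28.44 + 30.76 + 27.42 + 29.85) / 8 = 230.77000 / 8 = 28.84625
Sum of squared deviations: (−1.58625)² + (+0.32375)² + (−0.55625)² + (+0.73375)² + (−0.40625)² + (+1.91375)² + (−1.42625)² + (+1.00375)² = 10.33799
Variance = 10.33799 / 7 = 1.47686
SE* = √1.47686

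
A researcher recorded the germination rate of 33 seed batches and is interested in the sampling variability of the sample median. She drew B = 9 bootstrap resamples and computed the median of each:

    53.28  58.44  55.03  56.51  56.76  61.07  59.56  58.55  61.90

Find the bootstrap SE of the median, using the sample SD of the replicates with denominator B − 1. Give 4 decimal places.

Bootstrap SE is the standard deviation of the 9 replicate medians.
Mean of replicates: (53.28 + 58.44 + 55.03 + 56.51 + 56.76 + 61.07 + 59.56 + 58.55 + 61.90) / 9 = 521.10000 / 9 = 57.90000
Sum of squared deviations: (−4.62000)² + (+0.54000)² + (−2.87000)² + (−1.39000)² + (−1.14000)² + (+3.17000)² + (+1.66000)² + (+0.65000)² + (+4.00000)² = 62.33160
Variance = 62.33160 / 8 = 7.79145
SE* = √7.79145

SE* = 2.7913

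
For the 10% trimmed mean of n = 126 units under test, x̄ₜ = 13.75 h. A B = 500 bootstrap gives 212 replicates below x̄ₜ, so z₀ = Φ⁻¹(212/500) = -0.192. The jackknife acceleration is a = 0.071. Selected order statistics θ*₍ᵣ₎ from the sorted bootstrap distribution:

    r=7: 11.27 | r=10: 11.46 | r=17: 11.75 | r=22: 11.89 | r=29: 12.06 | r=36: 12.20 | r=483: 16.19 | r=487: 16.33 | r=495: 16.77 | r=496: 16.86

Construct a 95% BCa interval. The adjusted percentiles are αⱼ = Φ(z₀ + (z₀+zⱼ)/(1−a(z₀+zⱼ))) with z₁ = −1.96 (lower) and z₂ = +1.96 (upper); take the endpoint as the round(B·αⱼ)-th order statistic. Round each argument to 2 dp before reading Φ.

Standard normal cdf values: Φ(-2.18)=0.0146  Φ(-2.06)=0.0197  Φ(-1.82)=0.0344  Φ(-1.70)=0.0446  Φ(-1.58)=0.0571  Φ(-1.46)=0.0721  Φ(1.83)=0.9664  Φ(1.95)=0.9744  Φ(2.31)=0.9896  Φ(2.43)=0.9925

Lower: z₀ + z₁ = -0.192 + (-1.960) = -2.152; 1 − a(z₀+z₁) = 1 − (0.071)(-2.152) = 1.1528; argument = -0.192 + (-2.152)/1.1528 = -2.0588 → -2.06.
α₁ = Φ(-2.06) = 0.0197; rank = round(500 × 0.0197) = 10; θ*₍10₎ = 11.46.
Upper: z₀ + z₂ = 1.768; 1 − a(z₀+z₂) = 0.8745; argument = 1.8298 → 1.83; α₂ = 0.9664; rank = 483; θ*₍483₎ = 16.19.

(11.46, 16.19)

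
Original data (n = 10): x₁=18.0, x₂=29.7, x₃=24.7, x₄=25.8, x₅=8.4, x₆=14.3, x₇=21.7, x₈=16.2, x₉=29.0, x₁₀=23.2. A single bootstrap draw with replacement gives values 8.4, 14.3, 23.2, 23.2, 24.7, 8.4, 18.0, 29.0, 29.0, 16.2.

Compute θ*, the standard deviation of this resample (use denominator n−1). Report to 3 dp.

Mean = 19.4400; sum of squared deviations = 521.4840
s² = 521.4840 / 9 = 57.9427
s = √57.9427 = 7.612

θ* = 7.612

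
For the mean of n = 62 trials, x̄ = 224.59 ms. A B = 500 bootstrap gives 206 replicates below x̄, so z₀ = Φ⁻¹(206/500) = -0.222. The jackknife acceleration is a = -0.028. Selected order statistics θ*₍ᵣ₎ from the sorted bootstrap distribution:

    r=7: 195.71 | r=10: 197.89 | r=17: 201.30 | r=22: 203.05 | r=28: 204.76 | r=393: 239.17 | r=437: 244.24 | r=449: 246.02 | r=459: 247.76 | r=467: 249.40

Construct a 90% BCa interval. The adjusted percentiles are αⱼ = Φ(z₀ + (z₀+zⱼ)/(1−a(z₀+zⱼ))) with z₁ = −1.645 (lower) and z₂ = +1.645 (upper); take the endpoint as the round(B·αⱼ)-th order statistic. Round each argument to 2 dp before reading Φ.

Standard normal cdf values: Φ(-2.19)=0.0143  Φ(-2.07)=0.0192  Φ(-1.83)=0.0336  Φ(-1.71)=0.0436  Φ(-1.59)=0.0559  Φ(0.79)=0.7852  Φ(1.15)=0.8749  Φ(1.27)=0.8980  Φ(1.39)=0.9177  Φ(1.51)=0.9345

(195.71, 244.24)

Lower: z₀ + z₁ = -0.222 + (-1.645) = -1.867; 1 − a(z₀+z₁) = 1 − (-0.028)(-1.867) = 0.9477; argument = -0.222 + (-1.867)/0.9477 = -2.1920 → -2.19.
α₁ = Φ(-2.19) = 0.0143; rank = round(500 × 0.0143) = 7; θ*₍7₎ = 195.71.
Upper: z₀ + z₂ = 1.423; 1 − a(z₀+z₂) = 1.0398; argument = 1.1465 → 1.15; α₂ = 0.8749; rank = 437; θ*₍437₎ = 244.24.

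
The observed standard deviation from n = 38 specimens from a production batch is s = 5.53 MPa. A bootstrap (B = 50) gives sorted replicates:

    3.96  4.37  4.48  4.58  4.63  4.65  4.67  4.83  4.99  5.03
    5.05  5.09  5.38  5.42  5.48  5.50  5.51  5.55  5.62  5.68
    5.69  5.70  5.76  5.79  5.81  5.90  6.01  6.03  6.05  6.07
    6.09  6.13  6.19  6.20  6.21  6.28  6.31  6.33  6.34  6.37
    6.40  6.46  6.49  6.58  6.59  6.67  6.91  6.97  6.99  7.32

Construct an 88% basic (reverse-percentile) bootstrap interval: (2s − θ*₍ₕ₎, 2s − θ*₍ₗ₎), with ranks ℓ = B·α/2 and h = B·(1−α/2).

(4.15, 6.58)

Percentile endpoints at ranks 3 and 47: θ*₍3₎ = 4.48, θ*₍47₎ = 6.91.
Basic interval reflects these around s:
  lower = 2 × 5.53 − 6.91 = 4.15
  upper = 2 × 5.53 − 4.48 = 6.58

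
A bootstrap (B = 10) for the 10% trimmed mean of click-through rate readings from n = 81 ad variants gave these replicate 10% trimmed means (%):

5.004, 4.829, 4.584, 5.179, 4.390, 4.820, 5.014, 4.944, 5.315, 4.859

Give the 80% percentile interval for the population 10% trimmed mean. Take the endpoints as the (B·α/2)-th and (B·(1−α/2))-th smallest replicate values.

Sorted replicates: 4.390, 4.584, 4.820, 4.829, 4.859, 4.944, 5.004, 5.014, 5.179, 5.315
α = 0.20; lower rank = 10 × 0.100 = 1; upper rank = 10 × 0.900 = 9.
The 1st smallest replicate is 4.390; the 9th is 5.179.

(4.390, 5.179)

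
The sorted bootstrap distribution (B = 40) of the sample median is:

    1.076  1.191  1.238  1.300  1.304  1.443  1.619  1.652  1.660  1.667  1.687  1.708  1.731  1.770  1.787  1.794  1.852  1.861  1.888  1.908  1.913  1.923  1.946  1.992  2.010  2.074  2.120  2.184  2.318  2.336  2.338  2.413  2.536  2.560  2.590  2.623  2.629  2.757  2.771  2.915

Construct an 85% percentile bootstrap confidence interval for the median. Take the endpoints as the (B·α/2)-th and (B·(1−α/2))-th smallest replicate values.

α = 0.15; lower rank = 40 × 0.075 = 3; upper rank = 40 × 0.925 = 37.
The 3rd smallest replicate is 1.238; the 37th is 2.629.

(1.238, 2.629)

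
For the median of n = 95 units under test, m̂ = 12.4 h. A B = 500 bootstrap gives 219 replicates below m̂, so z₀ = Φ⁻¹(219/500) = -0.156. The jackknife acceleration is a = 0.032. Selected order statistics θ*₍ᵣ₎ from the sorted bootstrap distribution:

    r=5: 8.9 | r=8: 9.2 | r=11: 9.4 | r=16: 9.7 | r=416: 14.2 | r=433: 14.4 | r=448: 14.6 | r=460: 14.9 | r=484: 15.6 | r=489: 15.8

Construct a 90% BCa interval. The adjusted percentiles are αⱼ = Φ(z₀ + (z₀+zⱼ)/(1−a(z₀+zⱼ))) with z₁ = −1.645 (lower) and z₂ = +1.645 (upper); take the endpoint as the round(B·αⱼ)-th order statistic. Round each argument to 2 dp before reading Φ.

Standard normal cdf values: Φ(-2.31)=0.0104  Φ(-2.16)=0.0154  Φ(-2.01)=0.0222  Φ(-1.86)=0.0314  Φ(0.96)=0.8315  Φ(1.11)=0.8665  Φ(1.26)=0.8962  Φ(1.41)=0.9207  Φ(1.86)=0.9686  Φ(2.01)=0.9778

(9.7, 14.9)

Lower: z₀ + z₁ = -0.156 + (-1.645) = -1.801; 1 − a(z₀+z₁) = 1 − (0.032)(-1.801) = 1.0576; argument = -0.156 + (-1.801)/1.0576 = -1.8589 → -1.86.
α₁ = Φ(-1.86) = 0.0314; rank = round(500 × 0.0314) = 16; θ*₍16₎ = 9.7.
Upper: z₀ + z₂ = 1.489; 1 − a(z₀+z₂) = 0.9524; argument = 1.4075 → 1.41; α₂ = 0.9207; rank = 460; θ*₍460₎ = 14.9.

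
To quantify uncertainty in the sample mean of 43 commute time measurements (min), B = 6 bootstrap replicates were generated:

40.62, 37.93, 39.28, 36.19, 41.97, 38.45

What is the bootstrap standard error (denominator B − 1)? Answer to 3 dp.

SE* = 2.041

Bootstrap SE is the standard deviation of the 6 replicate means.
Mean of replicates: (40.62 + 37.93 + 39.28 + 36.19 + 41.97 + 38.45) / 6 = 234.4400 / 6 = 39.0733
Sum of squared deviations: (+1.5467)² + (−1.1433)² + (+0.2067)² + (−2.8833)² + (+2.8967)² + (−0.6233)² = 20.8349
Variance = 20.8349 / 5 = 4.1670
SE* = √4.1670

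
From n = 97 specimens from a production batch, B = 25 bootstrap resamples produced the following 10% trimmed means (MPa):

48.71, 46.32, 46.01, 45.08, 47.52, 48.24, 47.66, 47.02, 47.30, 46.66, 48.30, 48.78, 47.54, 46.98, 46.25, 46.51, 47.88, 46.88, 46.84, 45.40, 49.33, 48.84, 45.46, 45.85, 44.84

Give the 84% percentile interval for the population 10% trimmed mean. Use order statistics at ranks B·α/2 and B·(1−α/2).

(45.08, 48.78)

Sorted replicates: 44.84, 45.08, 45.40, 45.46, 45.85, 46.01, 46.25, 46.32, 46.51, 46.66, 46.84, 46.88, 46.98, 47.02, 47.30, 47.52, 47.54, 47.66, 47.88, 48.24, 48.30, 48.71, 48.78, 48.84, 49.33
α = 0.16; lower rank = 25 × 0.080 = 2; upper rank = 25 × 0.920 = 23.
The 2nd smallest replicate is 45.08; the 23rd is 48.78.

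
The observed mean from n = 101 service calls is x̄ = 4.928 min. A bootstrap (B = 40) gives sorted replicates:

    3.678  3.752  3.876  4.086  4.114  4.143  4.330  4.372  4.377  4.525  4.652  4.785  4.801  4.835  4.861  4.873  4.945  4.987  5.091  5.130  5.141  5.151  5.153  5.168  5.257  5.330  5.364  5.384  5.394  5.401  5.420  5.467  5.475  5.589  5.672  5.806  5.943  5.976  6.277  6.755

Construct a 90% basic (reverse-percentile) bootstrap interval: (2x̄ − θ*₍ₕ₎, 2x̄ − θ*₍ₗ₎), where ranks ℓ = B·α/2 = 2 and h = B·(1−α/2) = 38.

Percentile endpoints at ranks 2 and 38: θ*₍2₎ = 3.752, θ*₍38₎ = 5.976.
Basic interval reflects these around x̄:
  lower = 2 × 4.928 − 5.976 = 3.880
  upper = 2 × 4.928 − 3.752 = 6.104

(3.880, 6.104)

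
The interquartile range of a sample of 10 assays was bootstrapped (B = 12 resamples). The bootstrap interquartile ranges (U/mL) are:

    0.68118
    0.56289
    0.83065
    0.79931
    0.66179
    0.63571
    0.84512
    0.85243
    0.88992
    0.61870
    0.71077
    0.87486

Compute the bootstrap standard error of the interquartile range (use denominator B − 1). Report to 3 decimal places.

SE* = 0.114

Bootstrap SE is the standard deviation of the 12 replicate interquartile ranges.
Mean of replicates: (0.68118 + 0.56289 + 0.83065 + 0.79931 + 0.66179 + 0.63571 + 0.84512 + 0.85243 + 0.88992 + 0.61870 + 0.71077 + 0.87486) / 12 = 8.963330 / 12 = 0.746944
Sum of squared deviations: (−0.065764)² + (−0.184054)² + (+0.083706)² + (+0.052366)² + (−0.085154)² + (−0.111234)² + (+0.098176)² + (+0.105486)² + (+0.142976)² + (−0.128244)² + (−0.036174)² + (+0.127916)² = 0.142899
Variance = 0.142899 / 11 = 0.012991
SE* = √0.012991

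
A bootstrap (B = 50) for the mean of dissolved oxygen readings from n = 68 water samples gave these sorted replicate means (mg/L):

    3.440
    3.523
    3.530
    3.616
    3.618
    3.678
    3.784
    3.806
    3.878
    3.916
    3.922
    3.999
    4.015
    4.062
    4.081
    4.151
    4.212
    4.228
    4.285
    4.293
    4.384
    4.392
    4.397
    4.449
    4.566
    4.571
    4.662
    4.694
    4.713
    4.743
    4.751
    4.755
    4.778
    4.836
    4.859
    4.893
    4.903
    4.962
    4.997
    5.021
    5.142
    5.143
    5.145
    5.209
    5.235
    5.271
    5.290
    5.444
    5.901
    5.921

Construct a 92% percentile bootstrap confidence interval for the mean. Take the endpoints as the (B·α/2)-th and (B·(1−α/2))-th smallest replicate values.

(3.523, 5.444)

α = 0.08; lower rank = 50 × 0.040 = 2; upper rank = 50 × 0.960 = 48.
The 2nd smallest replicate is 3.523; the 48th is 5.444.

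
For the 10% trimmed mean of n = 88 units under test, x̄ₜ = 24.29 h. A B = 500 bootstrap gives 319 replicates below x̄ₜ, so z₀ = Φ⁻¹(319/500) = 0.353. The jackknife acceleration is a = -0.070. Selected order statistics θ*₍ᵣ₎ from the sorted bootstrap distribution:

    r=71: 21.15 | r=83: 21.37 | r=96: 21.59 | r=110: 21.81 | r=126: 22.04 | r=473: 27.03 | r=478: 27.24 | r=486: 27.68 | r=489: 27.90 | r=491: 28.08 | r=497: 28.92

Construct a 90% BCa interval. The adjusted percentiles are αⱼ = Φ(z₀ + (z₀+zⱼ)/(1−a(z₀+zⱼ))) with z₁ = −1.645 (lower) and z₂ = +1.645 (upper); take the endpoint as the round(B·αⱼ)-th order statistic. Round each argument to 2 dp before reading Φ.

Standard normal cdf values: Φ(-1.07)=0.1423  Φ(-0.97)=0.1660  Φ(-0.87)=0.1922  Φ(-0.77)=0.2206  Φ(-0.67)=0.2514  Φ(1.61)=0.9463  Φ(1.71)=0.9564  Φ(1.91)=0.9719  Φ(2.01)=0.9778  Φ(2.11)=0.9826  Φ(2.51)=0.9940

(21.15, 28.08)

Lower: z₀ + z₁ = 0.353 + (-1.645) = -1.292; 1 − a(z₀+z₁) = 1 − (-0.070)(-1.292) = 0.9096; argument = 0.353 + (-1.292)/0.9096 = -1.0675 → -1.07.
α₁ = Φ(-1.07) = 0.1423; rank = round(500 × 0.1423) = 71; θ*₍71₎ = 21.15.
Upper: z₀ + z₂ = 1.998; 1 − a(z₀+z₂) = 1.1399; argument = 2.1058 → 2.11; α₂ = 0.9826; rank = 491; θ*₍491₎ = 28.08.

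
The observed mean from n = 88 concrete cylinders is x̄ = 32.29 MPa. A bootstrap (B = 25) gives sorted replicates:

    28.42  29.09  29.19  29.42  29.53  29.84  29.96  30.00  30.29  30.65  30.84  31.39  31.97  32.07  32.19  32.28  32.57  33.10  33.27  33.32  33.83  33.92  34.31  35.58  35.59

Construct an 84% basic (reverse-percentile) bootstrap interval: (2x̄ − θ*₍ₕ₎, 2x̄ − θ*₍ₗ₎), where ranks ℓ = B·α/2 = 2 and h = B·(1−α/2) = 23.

Percentile endpoints at ranks 2 and 23: θ*₍2₎ = 29.09, θ*₍23₎ = 34.31.
Basic interval reflects these around x̄:
  lower = 2 × 32.29 − 34.31 = 30.27
  upper = 2 × 32.29 − 29.09 = 35.49

(30.27, 35.49)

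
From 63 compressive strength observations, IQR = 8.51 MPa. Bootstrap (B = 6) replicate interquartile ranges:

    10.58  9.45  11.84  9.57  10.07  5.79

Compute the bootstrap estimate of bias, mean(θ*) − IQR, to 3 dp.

mean(θ*) = (10.58 + 9.45 + 11.84 + 9.57 + 10.07 + 5.79) / 6 = 9.5500
bias = 9.5500 − 8.51

bias = +1.040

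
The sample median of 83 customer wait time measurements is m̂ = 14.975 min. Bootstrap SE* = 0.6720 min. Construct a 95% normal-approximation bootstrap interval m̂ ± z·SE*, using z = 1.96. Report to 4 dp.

Margin = 1.96 × 0.6720 = 1.31712
Interval: 14.975 ± 1.31712

(13.6579, 16.2921)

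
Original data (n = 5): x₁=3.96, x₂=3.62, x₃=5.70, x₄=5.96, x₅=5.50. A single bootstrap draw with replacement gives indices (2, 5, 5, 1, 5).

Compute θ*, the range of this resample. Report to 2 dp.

Resample values: 3.62, 5.50, 5.50, 3.96, 5.50.
Range = 5.50 − 3.62 = 1.88

θ* = 1.88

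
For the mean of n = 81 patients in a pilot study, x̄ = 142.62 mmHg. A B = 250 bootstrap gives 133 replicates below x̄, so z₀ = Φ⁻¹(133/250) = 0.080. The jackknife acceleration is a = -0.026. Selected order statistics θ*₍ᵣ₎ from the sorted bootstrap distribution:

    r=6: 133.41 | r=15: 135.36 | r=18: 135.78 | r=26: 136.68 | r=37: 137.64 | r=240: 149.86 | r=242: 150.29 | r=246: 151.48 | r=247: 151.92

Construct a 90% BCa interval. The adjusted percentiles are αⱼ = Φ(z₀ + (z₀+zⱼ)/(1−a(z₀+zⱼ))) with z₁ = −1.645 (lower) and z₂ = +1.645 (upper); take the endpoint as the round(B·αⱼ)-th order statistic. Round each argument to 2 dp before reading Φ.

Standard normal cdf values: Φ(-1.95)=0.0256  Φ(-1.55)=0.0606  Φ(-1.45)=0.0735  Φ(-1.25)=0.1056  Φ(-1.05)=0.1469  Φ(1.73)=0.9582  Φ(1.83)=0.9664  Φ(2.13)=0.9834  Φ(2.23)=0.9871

Lower: z₀ + z₁ = 0.080 + (-1.645) = -1.565; 1 − a(z₀+z₁) = 1 − (-0.026)(-1.565) = 0.9593; argument = 0.080 + (-1.565)/0.9593 = -1.5514 → -1.55.
α₁ = Φ(-1.55) = 0.0606; rank = round(250 × 0.0606) = 15; θ*₍15₎ = 135.36.
Upper: z₀ + z₂ = 1.725; 1 − a(z₀+z₂) = 1.0449; argument = 1.7310 → 1.73; α₂ = 0.9582; rank = 240; θ*₍240₎ = 149.86.

(135.36, 149.86)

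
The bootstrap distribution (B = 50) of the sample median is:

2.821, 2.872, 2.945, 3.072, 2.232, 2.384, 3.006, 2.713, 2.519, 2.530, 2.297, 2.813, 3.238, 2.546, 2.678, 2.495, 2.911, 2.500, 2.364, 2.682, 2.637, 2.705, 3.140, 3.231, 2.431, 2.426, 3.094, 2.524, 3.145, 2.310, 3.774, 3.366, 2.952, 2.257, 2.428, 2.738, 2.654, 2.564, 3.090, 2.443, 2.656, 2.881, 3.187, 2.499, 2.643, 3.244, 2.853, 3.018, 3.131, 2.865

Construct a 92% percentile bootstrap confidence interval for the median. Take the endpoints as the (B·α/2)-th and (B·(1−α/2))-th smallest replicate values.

(2.257, 3.244)

Sorted replicates: 2.232, 2.257, 2.297, 2.310, 2.364, 2.384, 2.426, 2.428, 2.431, 2.443, 2.495, 2.499, 2.500, 2.519, 2.524, 2.530, 2.546, 2.564, 2.637, 2.643, 2.654, 2.656, 2.678, 2.682, 2.705, 2.713, 2.738, 2.813, 2.821, 2.853, 2.865, 2.872, 2.881, 2.911, 2.945, 2.952, 3.006, 3.018, 3.072, 3.090, 3.094, 3.131, 3.140, 3.145, 3.187, 3.231, 3.238, 3.244, 3.366, 3.774
α = 0.08; lower rank = 50 × 0.040 = 2; upper rank = 50 × 0.960 = 48.
The 2nd smallest replicate is 2.257; the 48th is 3.244.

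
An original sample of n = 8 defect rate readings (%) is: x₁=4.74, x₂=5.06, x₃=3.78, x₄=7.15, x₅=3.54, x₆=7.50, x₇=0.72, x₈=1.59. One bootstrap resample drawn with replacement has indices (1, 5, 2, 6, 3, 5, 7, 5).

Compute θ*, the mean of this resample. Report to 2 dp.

θ* = 4.05

Resample values: 4.74, 3.54, 5.06, 7.50, 3.78, 3.54, 0.72, 3.54.
Mean = (4.74 + 3.54 + 5.06 + 7.50 + 3.78 + 3.54 + 0.72 + 3.54) / 8 = 32.420 / 8 = 4.05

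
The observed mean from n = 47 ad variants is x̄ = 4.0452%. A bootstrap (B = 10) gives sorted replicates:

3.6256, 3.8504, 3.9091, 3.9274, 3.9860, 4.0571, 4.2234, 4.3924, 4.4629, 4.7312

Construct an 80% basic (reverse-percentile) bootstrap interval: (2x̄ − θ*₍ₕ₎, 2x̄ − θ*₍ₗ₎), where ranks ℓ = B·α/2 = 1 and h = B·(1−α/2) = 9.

Percentile endpoints at ranks 1 and 9: θ*₍1₎ = 3.6256, θ*₍9₎ = 4.4629.
Basic interval reflects these around x̄:
  lower = 2 × 4.0452 − 4.4629 = 3.6275
  upper = 2 × 4.0452 − 3.6256 = 4.4648

(3.6275, 4.4648)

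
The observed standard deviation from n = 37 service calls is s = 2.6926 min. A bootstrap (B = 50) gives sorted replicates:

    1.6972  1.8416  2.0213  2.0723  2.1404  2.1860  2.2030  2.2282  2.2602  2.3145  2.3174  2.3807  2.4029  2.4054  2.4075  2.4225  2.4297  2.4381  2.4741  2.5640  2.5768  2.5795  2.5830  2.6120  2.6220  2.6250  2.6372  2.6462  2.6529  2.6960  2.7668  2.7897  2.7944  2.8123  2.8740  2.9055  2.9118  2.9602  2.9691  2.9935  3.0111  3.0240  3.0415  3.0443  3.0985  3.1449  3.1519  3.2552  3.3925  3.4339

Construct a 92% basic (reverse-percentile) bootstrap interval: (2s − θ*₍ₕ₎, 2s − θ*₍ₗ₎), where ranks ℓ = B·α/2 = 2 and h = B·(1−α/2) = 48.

(2.1300, 3.5436)

Percentile endpoints at ranks 2 and 48: θ*₍2₎ = 1.8416, θ*₍48₎ = 3.2552.
Basic interval reflects these around s:
  lower = 2 × 2.6926 − 3.2552 = 2.1300
  upper = 2 × 2.6926 − 1.8416 = 3.5436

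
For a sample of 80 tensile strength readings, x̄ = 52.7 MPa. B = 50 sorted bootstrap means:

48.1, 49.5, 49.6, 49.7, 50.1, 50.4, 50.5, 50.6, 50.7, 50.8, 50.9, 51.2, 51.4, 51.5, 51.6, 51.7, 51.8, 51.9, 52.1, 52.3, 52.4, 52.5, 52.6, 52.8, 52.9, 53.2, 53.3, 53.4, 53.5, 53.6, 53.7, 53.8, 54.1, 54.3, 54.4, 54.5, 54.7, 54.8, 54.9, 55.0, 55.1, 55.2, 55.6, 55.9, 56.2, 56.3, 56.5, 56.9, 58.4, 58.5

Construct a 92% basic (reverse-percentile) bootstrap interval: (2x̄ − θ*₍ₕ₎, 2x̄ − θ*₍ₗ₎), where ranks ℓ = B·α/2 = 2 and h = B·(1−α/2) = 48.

(48.5, 55.9)

Percentile endpoints at ranks 2 and 48: θ*₍2₎ = 49.5, θ*₍48₎ = 56.9.
Basic interval reflects these around x̄:
  lower = 2 × 52.7 − 56.9 = 48.5
  upper = 2 × 52.7 − 49.5 = 55.9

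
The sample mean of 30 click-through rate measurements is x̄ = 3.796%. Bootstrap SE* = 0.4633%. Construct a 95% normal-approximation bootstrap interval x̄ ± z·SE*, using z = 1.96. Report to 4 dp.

(2.8879, 4.7041)

Margin = 1.96 × 0.4633 = 0.90807
Interval: 3.796 ± 0.90807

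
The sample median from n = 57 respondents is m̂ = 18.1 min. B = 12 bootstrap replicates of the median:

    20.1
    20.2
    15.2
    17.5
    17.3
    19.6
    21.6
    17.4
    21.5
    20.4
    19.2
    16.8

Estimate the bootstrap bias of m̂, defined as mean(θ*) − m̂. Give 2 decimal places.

mean(θ*) = (20.1 + 20.2 + 15.2 + 17.5 + 17.3 + 19.6 + 21.6 + 17.4 + 21.5 + 20.4 + 19.2 + 16.8) / 12 = 18.900
bias = 18.900 − 18.1

bias = +0.80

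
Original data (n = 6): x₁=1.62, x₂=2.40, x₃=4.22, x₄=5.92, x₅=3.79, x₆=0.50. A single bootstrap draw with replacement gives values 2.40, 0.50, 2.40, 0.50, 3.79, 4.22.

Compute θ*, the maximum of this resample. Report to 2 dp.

Maximum = 4.22

θ* = 4.22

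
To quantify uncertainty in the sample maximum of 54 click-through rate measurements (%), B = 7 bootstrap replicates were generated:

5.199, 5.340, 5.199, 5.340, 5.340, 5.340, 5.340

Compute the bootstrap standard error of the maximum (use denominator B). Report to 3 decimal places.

Bootstrap SE is the standard deviation of the 7 replicate maximums.
Mean of replicates: (5.199 + 5.340 + 5.199 + 5.340 + 5.340 + 5.340 + 5.340) / 7 = 37.0980 / 7 = 5.2997
Sum of squared deviations: (−0.1007)² + (+0.0403)² + (−0.1007)² + (+0.0403)² + (+0.0403)² + (+0.0403)² + (+0.0403)² = 0.0284
Variance = 0.0284 / 7 = 0.0041
SE* = √0.0041

SE* = 0.064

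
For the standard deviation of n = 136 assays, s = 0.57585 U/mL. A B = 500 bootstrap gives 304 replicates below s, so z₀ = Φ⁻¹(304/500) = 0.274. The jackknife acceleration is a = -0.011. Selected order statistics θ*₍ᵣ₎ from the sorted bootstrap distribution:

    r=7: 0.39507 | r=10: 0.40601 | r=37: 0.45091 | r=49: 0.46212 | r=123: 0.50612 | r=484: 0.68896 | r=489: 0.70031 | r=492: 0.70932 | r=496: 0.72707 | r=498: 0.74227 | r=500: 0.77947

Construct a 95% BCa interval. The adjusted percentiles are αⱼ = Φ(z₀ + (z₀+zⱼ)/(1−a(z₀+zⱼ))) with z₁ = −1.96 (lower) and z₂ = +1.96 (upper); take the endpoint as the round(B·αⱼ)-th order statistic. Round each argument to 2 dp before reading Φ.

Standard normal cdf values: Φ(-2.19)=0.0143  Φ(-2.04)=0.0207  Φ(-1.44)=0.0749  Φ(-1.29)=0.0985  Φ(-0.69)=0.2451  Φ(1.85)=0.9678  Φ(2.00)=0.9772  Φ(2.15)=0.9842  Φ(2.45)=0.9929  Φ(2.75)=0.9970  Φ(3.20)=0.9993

Lower: z₀ + z₁ = 0.274 + (-1.960) = -1.686; 1 − a(z₀+z₁) = 1 − (-0.011)(-1.686) = 0.9815; argument = 0.274 + (-1.686)/0.9815 = -1.4439 → -1.44.
α₁ = Φ(-1.44) = 0.0749; rank = round(500 × 0.0749) = 37; θ*₍37₎ = 0.45091.
Upper: z₀ + z₂ = 2.234; 1 − a(z₀+z₂) = 1.0246; argument = 2.4544 → 2.45; α₂ = 0.9929; rank = 496; θ*₍496₎ = 0.72707.

(0.45091, 0.72707)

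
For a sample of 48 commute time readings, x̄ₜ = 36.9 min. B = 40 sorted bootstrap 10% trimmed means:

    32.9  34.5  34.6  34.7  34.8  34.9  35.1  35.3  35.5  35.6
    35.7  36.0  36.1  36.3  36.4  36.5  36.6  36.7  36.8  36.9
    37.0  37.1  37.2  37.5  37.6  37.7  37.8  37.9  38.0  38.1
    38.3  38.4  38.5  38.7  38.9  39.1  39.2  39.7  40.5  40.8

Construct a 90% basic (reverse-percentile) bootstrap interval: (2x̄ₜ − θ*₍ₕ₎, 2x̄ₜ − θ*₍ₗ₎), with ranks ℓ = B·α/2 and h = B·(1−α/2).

(34.1, 39.3)

Percentile endpoints at ranks 2 and 38: θ*₍2₎ = 34.5, θ*₍38₎ = 39.7.
Basic interval reflects these around x̄ₜ:
  lower = 2 × 36.9 − 39.7 = 34.1
  upper = 2 × 36.9 − 34.5 = 39.3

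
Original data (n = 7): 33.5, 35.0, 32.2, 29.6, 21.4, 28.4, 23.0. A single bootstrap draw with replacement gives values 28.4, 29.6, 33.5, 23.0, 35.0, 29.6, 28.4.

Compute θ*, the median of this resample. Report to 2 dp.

Sorted: 23.0, 28.4, 28.4, 29.6, 29.6, 33.5, 35.0
Median = middle value = 29.60

θ* = 29.60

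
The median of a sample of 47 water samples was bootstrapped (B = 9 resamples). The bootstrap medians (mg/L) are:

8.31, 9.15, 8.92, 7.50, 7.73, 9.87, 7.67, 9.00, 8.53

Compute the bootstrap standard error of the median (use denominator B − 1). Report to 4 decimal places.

Bootstrap SE is the standard deviation of the 9 replicate medians.
Mean of replicates: (8.31 + 9.15 + 8.92 + 7.50 + 7.73 + 9.87 + 7.67 + 9.00 + 8.53) / 9 = 76.68000 / 9 = 8.52000
Sum of squared deviations: (−0.21000)² + (+0.63000)² + (+0.40000)² + (−1.02000)² + (−0.79000)² + (+1.35000)² + (−0.85000)² + (+0.48000)² + (+0.01000)² = 5.04100
Variance = 5.04100 / 8 = 0.63012
SE* = √0.63012

SE* = 0.7938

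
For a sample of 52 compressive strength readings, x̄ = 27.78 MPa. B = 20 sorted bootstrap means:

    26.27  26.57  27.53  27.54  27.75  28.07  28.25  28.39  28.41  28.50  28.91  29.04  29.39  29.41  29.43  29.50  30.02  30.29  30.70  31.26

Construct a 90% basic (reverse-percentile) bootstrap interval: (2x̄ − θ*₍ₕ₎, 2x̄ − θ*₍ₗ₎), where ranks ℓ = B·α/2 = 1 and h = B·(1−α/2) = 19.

(24.86, 29.29)

Percentile endpoints at ranks 1 and 19: θ*₍1₎ = 26.27, θ*₍19₎ = 30.70.
Basic interval reflects these around x̄:
  lower = 2 × 27.78 − 30.70 = 24.86
  upper = 2 × 27.78 − 26.27 = 29.29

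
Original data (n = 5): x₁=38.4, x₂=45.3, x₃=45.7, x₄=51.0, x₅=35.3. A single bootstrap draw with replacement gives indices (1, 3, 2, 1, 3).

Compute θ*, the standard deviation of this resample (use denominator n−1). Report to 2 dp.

θ* = 3.93

Resample values: 38.4, 45.7, 45.3, 38.4, 45.7.
Mean = 42.7000; sum of squared deviations = 61.7400
s² = 61.7400 / 4 = 15.4350
s = √15.4350 = 3.93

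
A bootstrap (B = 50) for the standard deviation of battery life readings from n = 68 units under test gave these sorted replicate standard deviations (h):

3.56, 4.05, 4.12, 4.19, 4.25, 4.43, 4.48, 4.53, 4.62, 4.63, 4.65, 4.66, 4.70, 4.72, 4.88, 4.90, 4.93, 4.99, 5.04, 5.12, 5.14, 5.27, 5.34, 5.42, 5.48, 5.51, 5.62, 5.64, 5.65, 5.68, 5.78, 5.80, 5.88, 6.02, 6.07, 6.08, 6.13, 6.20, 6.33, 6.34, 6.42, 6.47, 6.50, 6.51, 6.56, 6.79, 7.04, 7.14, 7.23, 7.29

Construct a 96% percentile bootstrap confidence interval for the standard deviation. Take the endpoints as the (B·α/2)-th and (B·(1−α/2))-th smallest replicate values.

(3.56, 7.23)

α = 0.04; lower rank = 50 × 0.020 = 1; upper rank = 50 × 0.980 = 49.
The 1st smallest replicate is 3.56; the 49th is 7.23.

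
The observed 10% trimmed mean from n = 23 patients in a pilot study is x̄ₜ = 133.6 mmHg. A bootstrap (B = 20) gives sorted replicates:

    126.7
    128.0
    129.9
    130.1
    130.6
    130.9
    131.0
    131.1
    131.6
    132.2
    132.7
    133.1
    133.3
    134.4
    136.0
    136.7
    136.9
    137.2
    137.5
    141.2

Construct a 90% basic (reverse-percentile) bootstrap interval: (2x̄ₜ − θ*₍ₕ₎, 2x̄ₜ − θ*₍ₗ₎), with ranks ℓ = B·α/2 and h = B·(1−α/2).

Percentile endpoints at ranks 1 and 19: θ*₍1₎ = 126.7, θ*₍19₎ = 137.5.
Basic interval reflects these around x̄ₜ:
  lower = 2 × 133.6 − 137.5 = 129.7
  upper = 2 × 133.6 − 126.7 = 140.5

(129.7, 140.5)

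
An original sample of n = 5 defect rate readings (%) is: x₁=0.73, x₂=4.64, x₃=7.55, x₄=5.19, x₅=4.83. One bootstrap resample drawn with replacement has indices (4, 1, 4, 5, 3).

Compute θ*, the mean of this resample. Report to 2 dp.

Resample values: 5.19, 0.73, 5.19, 4.83, 7.55.
Mean = (5.19 + 0.73 + 5.19 + 4.83 + 7.55) / 5 = 23.490 / 5 = 4.70

θ* = 4.70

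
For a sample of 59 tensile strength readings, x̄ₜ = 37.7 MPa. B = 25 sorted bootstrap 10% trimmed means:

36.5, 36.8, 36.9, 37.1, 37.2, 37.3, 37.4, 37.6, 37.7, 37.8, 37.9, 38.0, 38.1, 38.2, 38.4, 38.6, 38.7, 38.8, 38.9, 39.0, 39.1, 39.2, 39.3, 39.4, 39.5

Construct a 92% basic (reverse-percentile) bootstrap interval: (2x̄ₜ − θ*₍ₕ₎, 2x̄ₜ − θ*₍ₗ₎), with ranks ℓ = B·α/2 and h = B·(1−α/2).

Percentile endpoints at ranks 1 and 24: θ*₍1₎ = 36.5, θ*₍24₎ = 39.4.
Basic interval reflects these around x̄ₜ:
  lower = 2 × 37.7 − 39.4 = 36.0
  upper = 2 × 37.7 − 36.5 = 38.9

(36.0, 38.9)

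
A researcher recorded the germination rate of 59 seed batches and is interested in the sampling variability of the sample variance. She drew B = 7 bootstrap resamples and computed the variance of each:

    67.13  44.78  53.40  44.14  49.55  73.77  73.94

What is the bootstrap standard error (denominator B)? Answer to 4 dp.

Bootstrap SE is the standard deviation of the 7 replicate variances.
Mean of replicates: (67.13 + 44.78 + 53.40 + 44.14 + 49.55 + 73.77 + 73.94) / 7 = 406.71000 / 7 = 58.10143
Sum of squared deviations: (+9.02857)² + (−13.32143)² + (−4.70143)² + (−13.96143)² + (−8.55143)² + (+15.66857)² + (+15.83857)² = 1045.49189
Variance = 1045.49189 / 7 = 149.35598
SE* = √149.35598

SE* = 12.2211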